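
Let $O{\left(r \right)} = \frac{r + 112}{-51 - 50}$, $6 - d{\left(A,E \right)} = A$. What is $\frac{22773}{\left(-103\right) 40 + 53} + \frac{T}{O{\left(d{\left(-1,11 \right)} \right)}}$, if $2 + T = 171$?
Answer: $- \frac{10304230}{69139} \approx -149.04$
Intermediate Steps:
$T = 169$ ($T = -2 + 171 = 169$)
$d{\left(A,E \right)} = 6 - A$
$O{\left(r \right)} = - \frac{112}{101} - \frac{r}{101}$ ($O{\left(r \right)} = \frac{112 + r}{-101} = \left(112 + r\right) \left(- \frac{1}{101}\right) = - \frac{112}{101} - \frac{r}{101}$)
$\frac{22773}{\left(-103\right) 40 + 53} + \frac{T}{O{\left(d{\left(-1,11 \right)} \right)}} = \frac{22773}{\left(-103\right) 40 + 53} + \frac{169}{- \frac{112}{101} - \frac{6 - -1}{101}} = \frac{22773}{-4120 + 53} + \frac{169}{- \frac{112}{101} - \frac{6 + 1}{101}} = \frac{22773}{-4067} + \frac{169}{- \frac{112}{101} - \frac{7}{101}} = 22773 \left(- \frac{1}{4067}\right) + \frac{169}{- \frac{112}{101} - \frac{7}{101}} = - \frac{22773}{4067} + \frac{169}{- \frac{119}{101}} = - \frac{22773}{4067} + 169 \left(- \frac{101}{119}\right) = - \frac{22773}{4067} - \frac{17069}{119} = - \frac{10304230}{69139}$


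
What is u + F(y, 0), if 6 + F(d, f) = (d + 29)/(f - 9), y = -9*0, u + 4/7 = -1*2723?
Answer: -172166/63 ≈ -2732.8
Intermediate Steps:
u = -19065/7 (u = -4/7 - 1*2723 = -4/7 - 2723 = -19065/7 ≈ -2723.6)
y = 0
F(d, f) = -6 + (29 + d)/(-9 + f) (F(d, f) = -6 + (d + 29)/(f - 9) = -6 + (29 + d)/(-9 + f))
u + F(y, 0) = -19065/7 + (83 + 0 - 6*0)/(-9 + 0) = -19065/7 + (83 + 0 + 0)/(-9) = -19065/7 - ⅑*83 = -19065/7 - 83/9 = -172166/63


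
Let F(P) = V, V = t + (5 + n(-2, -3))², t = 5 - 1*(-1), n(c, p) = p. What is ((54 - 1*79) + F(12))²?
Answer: 225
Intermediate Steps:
t = 6 (t = 5 + 1 = 6)
V = 10 (V = 6 + (5 - 3)² = 6 + 2² = 6 + 4 = 10)
F(P) = 10
((54 - 1*79) + F(12))² = ((54 - 1*79) + 10)² = ((54 - 79) + 10)² = (-25 + 10)² = (-15)² = 225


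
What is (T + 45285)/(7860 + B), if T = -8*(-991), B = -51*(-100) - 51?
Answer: 53213/12909 ≈ 4.1222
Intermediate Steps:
B = 5049 (B = 5100 - 51 = 5049)
T = 7928
(T + 45285)/(7860 + B) = (7928 + 45285)/(7860 + 5049) = 53213/12909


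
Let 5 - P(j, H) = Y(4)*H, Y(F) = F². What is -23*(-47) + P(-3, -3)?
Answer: 1134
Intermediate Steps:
P(j, H) = 5 - 16*H (P(j, H) = 5 - 4²*H = 5 - 16*H)
-23*(-47) + P(-3, -3) = -23*(-47) + (5 - 16*(-3)) = 1081 + (5 + 48) = 1081 + 53 = 1134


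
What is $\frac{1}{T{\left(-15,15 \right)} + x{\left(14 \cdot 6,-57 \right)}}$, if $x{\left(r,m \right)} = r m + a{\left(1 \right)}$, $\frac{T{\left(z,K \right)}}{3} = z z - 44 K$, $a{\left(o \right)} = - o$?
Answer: $- \frac{1}{6094} \approx -0.0001641$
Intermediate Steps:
$T{\left(z,K \right)} = - 132 K + 3 z^{2}$ ($T{\left(z,K \right)} = 3 \left(z z - 44 K\right) = 3 \left(z^{2} - 44 K\right) = - 132 K + 3 z^{2}$)
$x{\left(r,m \right)} = -1 + m r$ ($x{\left(r,m \right)} = r m - 1 = m r - 1 = -1 + m r$)
$\frac{1}{T{\left(-15,15 \right)} + x{\left(14 \cdot 6,-57 \right)}} = \frac{1}{\left(\left(-132\right) 15 + 3 \left(-15\right)^{2}\right) - \left(1 + 57 \cdot 14 \cdot 6\right)} = \frac{1}{\left(-1980 + 3 \cdot 225\right) - 4789} = \frac{1}{\left(-1980 + 675\right) - 4789} = \frac{1}{-1305 - 4789} = \frac{1}{-6094} = - \frac{1}{6094}$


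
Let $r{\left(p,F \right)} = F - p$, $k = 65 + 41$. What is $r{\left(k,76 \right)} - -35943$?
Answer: $35913$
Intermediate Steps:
$k = 106$
$r{\left(k,76 \right)} - -35943 = \left(76 - 106\right) - -35943 = \left(76 - 106\right) + 35943 = -30 + 35943 = 35913$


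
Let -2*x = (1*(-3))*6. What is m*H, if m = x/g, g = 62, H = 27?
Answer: 243/62 ≈ 3.9194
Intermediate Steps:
x = 9 (x = -1*(-3)*6/2 = -(-3)*6/2 = -1/2*(-18) = 9)
m = 9/62 ≈ 0.14516
m*H = (9/62)*27 = 243/62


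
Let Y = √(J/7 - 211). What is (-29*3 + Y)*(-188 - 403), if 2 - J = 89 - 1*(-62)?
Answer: 51417 - 591*I*√11382/7 ≈ 51417.0 - 9007.4*I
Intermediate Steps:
J = -149 (J = 2 - (89 - 1*(-62)) = 2 - (89 + 62) = 2 - 1*151 = 2 - 151 = -149)
Y = I*√11382/7 (Y = √(-149/7 - 211) = √(-1626/7) = I*√11382/7 ≈ 15.241*I)
(-29*3 + Y)*(-188 - 403) = (-29*3 + I*√11382/7)*(-188 - 403) = (-87 + I*√11382/7)*(-591) = 51417 - 591*I*√11382/7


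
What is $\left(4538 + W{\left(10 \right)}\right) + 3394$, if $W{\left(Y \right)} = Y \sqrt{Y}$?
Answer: $7932 + 10 \sqrt{10} \approx 7963.6$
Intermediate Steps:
$W{\left(Y \right)} = Y^{\frac{3}{2}}$
$\left(4538 + W{\left(10 \right)}\right) + 3394 = \left(4538 + 10^{\frac{3}{2}}\right) + 3394 = \left(4538 + 10 \sqrt{10}\right) + 3394 = 7932 + 10 \sqrt{10}$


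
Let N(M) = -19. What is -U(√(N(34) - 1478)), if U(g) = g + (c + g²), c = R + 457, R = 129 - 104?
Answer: 1015 - I*√1497 ≈ 1015.0 - 38.691*I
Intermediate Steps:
R = 25
c = 482 (c = 25 + 457 = 482)
U(g) = 482 + g + g² (U(g) = g + (482 + g²) = 482 + g + g²)
-U(√(N(34) - 1478)) = -(482 + √(-19 - 1478) + (√(-19 - 1478))²) = -(482 + √(-1497) + (√(-1497))²) = -(482 + I*√1497 + (I*√1497)²) = -(482 + I*√1497 - 1497) = -(-1015 + I*√1497) = 1015 - I*√1497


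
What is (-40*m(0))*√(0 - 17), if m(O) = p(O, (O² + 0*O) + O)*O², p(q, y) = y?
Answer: 0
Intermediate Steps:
m(O) = O²*(O + O²) (m(O) = ((O² + 0*O) + O)*O² = ((O² + 0) + O)*O² = (O² + O)*O² = (O + O²)*O² = O²*(O + O²))
(-40*m(0))*√(0 - 17) = (-40*0³*(1 + 0))*√(0 - 17) = (-0)*√(-17) = (-40*0)*(I*√17) = 0*(I*√17) = 0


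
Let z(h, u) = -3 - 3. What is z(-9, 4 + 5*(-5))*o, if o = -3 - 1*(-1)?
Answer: 12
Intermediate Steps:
z(h, u) = -6
o = -2 (o = -3 + 1 = -2)
z(-9, 4 + 5*(-5))*o = -6*(-2) = 12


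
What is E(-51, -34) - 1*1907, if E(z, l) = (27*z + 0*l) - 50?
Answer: -3334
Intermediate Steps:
E(z, l) = -50 + 27*z (E(z, l) = (27*z + 0) - 50 = 27*z - 50 = -50 + 27*z)
E(-51, -34) - 1*1907 = (-50 + 27*(-51)) - 1*1907 = (-50 - 1377) - 1907 = -1427 - 1907 = -3334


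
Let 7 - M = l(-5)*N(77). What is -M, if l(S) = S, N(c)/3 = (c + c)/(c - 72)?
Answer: -469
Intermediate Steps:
N(c) = 6*c/(-72 + c) (N(c) = 3*((c + c)/(c - 72)) = 3*((2*c)/(-72 + c)) = 3*(2*c/(-72 + c)) = 6*c/(-72 + c))
M = 469 (M = 7 - (-5)*6*77/(-72 + 77) = 7 - (-5)*6*77/5 = 7 - (-5)*6*77*(1/5) = 7 - (-5)*462/5 = 7 - 1*(-462) = 7 + 462 = 469)
-M = -1*469 = -469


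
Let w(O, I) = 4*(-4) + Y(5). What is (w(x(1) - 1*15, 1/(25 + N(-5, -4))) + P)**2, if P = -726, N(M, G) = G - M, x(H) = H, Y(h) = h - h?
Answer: 550564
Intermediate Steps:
Y(h) = 0
w(O, I) = -16 (w(O, I) = 4*(-4) + 0 = -16 + 0 = -16)
(w(x(1) - 1*15, 1/(25 + N(-5, -4))) + P)**2 = (-16 - 726)**2 = (-742)**2 = 550564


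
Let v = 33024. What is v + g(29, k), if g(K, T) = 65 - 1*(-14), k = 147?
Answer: 33103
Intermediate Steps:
g(K, T) = 79 (g(K, T) = 65 + 14 = 79)
v + g(29, k) = 33024 + 79 = 33103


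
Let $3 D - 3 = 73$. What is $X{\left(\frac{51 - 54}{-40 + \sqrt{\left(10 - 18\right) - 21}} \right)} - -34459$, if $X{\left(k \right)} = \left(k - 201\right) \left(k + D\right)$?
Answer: $\frac{140067806 \sqrt{29} + 1776463283 i}{4771 \sqrt{29} + 60520 i} \approx 29354.0 - 1.7407 i$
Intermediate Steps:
$D = \frac{76}{3}$ ($D = 1 + \frac{1}{3} \cdot 73 = 1 + \frac{73}{3} = \frac{76}{3} \approx 25.333$)
$X{\left(k \right)} = \left(-201 + k\right) \left(\frac{76}{3} + k\right)$ ($X{\left(k \right)} = \left(k - 201\right) \left(k + \frac{76}{3}\right) = \left(-201 + k\right) \left(\frac{76}{3} + k\right)$)
$X{\left(\frac{51 - 54}{-40 + \sqrt{\left(10 - 18\right) - 21}} \right)} - -34459 = \left(-5092 + \left(\frac{51 - 54}{-40 + \sqrt{\left(10 - 18\right) - 21}}\right)^{2} - \frac{527 \frac{51 - 54}{-40 + \sqrt{\left(10 - 18\right) - 21}}}{3}\right) - -34459 = \left(-5092 + \left(- \frac{3}{-40 + \sqrt{\left(10 - 18\right) - 21}}\right)^{2} - \frac{527 \left(- \frac{3}{-40 + \sqrt{\left(10 - 18\right) - 21}}\right)}{3}\right) + 34459 = \left(-5092 + \left(- \frac{3}{-40 + \sqrt{-8 - 21}}\right)^{2} - \frac{527 \left(- \frac{3}{-40 + \sqrt{-8 - 21}}\right)}{3}\right) + 34459 = \left(-5092 + \left(- \frac{3}{-40 + \sqrt{-29}}\right)^{2} - \frac{527 \left(- \frac{3}{-40 + \sqrt{-29}}\right)}{3}\right) + 34459 = \left(-5092 + \left(- \frac{3}{-40 + i \sqrt{29}}\right)^{2} - \frac{527 \left(- \frac{3}{-40 + i \sqrt{29}}\right)}{3}\right) + 34459 = \left(-5092 + \frac{9}{\left(-40 + i \sqrt{29}\right)^{2}} + \frac{527}{-40 + i \sqrt{29}}\right) + 34459 = 29367 + \frac{9}{\left(-40 + i \sqrt{29}\right)^{2}} + \frac{527}{-40 + i \sqrt{29}}$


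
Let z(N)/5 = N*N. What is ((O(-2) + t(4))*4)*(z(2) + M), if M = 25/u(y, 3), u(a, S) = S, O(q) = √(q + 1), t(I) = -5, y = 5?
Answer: -1700/3 + 340*I/3 ≈ -566.67 + 113.33*I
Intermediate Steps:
O(q) = √(1 + q)
z(N) = 5*N² (z(N) = 5*(N*N) = 5*N²)
M = 25/3 ≈ 8.3333
((O(-2) + t(4))*4)*(z(2) + M) = ((√(1 - 2) - 5)*4)*(5*2² + 25/3) = ((√(-1) - 5)*4)*(5*4 + 25/3) = ((I - 5)*4)*(20 + 25/3) = ((-5 + I)*4)*(85/3) = (-20 + 4*I)*(85/3) = -1700/3 + 340*I/3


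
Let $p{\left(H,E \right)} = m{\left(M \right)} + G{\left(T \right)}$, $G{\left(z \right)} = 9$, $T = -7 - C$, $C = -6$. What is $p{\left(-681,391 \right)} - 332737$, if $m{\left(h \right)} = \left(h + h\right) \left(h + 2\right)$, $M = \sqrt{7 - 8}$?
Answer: $-332730 + 4 i \approx -3.3273 \cdot 10^{5} + 4.0 i$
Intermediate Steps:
$M = i$ ($M = \sqrt{-1} = i \approx 1.0 i$)
$m{\left(h \right)} = 2 h \left(2 + h\right)$
$T = -1$ ($T = -7 - -6 = -7 + 6 = -1$)
$p{\left(H,E \right)} = 9 + 2 i \left(2 + i\right)$ ($p{\left(H,E \right)} = 2 i \left(2 + i\right) + 9 = 9 + 2 i \left(2 + i\right)$)
$p{\left(-681,391 \right)} - 332737 = \left(7 + 4 i\right) - 332737 = -332730 + 4 i$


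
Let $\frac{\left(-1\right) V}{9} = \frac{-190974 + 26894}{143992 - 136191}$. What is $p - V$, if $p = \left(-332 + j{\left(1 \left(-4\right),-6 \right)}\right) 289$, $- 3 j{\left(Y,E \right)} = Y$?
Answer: $- \frac{2240883248}{23403} \approx -95752.0$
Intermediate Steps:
$j{\left(Y,E \right)} = - \frac{Y}{3}$
$p = - \frac{286688}{3}$ ($p = \left(-332 - \frac{1 \left(-4\right)}{3}\right) 289 = \left(-332 - - \frac{4}{3}\right) 289 = \left(-332 + \frac{4}{3}\right) 289 = \left(- \frac{992}{3}\right) 289 = - \frac{286688}{3} \approx -95563.0$)
$V = \frac{1476720}{7801}$ ($V = - 9 \frac{-190974 + 26894}{143992 - 136191} = - 9 \left(- \frac{164080}{7801}\right) = - 9 \left(\left(-164080\right) \frac{1}{7801}\right) = \left(-9\right) \left(- \frac{164080}{7801}\right) = \frac{1476720}{7801} \approx 189.3$)
$p - V = - \frac{286688}{3} - \frac{1476720}{7801} = - \frac{2240883248}{23403}$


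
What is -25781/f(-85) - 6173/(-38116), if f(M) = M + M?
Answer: 491859003/3239860 ≈ 151.81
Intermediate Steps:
f(M) = 2*M
-25781/f(-85) - 6173/(-38116) = -25781/(2*(-85)) - 6173/(-38116) = -25781/(-170) - 6173*(-1/38116) = -25781*(-1/170) + 6173/38116 = 25781/170 + 6173/38116 = 491859003/3239860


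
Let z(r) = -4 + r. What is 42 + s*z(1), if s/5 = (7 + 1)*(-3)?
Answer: 402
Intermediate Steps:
s = -120 (s = 5*((7 + 1)*(-3)) = 5*(8*(-3)) = 5*(-24) = -120)
42 + s*z(1) = 42 - 120*(-4 + 1) = 42 - 120*(-3) = 42 + 360 = 402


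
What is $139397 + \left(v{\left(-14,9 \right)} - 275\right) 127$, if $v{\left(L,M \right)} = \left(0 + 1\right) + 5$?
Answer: $105234$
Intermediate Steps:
$v{\left(L,M \right)} = 6$ ($v{\left(L,M \right)} = 1 + 5 = 6$)
$139397 + \left(v{\left(-14,9 \right)} - 275\right) 127 = 139397 + \left(6 - 275\right) 127 = 139397 - 34163 = 105234$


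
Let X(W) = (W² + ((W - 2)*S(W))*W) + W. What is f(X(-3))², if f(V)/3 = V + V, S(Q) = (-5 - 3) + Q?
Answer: 910116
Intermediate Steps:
S(Q) = -8 + Q
X(W) = W + W² + W*(-8 + W)*(-2 + W) (X(W) = (W² + ((W - 2)*(-8 + W))*W) + W = (W² + ((-2 + W)*(-8 + W))*W) + W = (W² + ((-8 + W)*(-2 + W))*W) + W = (W² + W*(-8 + W)*(-2 + W)) + W = W + W² + W*(-8 + W)*(-2 + W))
f(V) = 6*V (f(V) = 3*(V + V) = 3*(2*V) = 6*V)
f(X(-3))² = (6*(-3*(17 - 1*(-3) - 3*(-8 - 3))))² = (6*(-3*(17 + 3 - 3*(-11))))² = (6*(-3*(17 + 3 + 33)))² = (6*(-3*53))² = (6*(-159))² = (-954)² = 910116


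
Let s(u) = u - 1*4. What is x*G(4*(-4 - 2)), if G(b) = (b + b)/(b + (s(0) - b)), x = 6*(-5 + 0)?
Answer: -360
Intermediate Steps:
s(u) = -4 + u (s(u) = u - 4 = -4 + u)
x = -30 (x = 6*(-5) = -30)
G(b) = -b/2 (G(b) = (b + b)/(b + ((-4 + 0) - b)) = (2*b)/(b + (-4 - b)) = (2*b)/(-4) = (2*b)*(-¼) = -b/2)
x*G(4*(-4 - 2)) = -(-15)*4*(-4 - 2) = -(-15)*4*(-6) = -(-15)*(-24) = -30*12 = -360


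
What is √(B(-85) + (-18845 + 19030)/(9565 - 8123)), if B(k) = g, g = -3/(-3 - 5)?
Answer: √4186126/2884 ≈ 0.70943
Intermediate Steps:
g = 3/8 (g = -3/(-8) = -⅛*(-3) = 3/8 ≈ 0.37500)
B(k) = 3/8
√(B(-85) + (-18845 + 19030)/(9565 - 8123)) = √(3/8 + (-18845 + 19030)/(9565 - 8123)) = √(3/8 + 185/1442) = √(2903/5768) = √4186126/2884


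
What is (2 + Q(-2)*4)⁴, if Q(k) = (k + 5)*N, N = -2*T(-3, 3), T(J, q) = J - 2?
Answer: 221533456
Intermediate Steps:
T(J, q) = -2 + J
N = 10 (N = -2*(-2 - 3) = -2*(-5) = 10)
Q(k) = 50 + 10*k (Q(k) = (k + 5)*10 = (5 + k)*10 = 50 + 10*k)
(2 + Q(-2)*4)⁴ = (2 + (50 + 10*(-2))*4)⁴ = (2 + (50 - 20)*4)⁴ = (2 + 30*4)⁴ = (2 + 120)⁴ = 122⁴ = 221533456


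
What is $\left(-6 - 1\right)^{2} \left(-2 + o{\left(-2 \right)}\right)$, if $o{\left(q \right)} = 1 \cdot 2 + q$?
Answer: $-98$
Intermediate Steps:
$o{\left(q \right)} = 2 + q$
$\left(-6 - 1\right)^{2} \left(-2 + o{\left(-2 \right)}\right) = \left(-6 - 1\right)^{2} \left(-2 + \left(2 - 2\right)\right) = \left(-7\right)^{2} \left(-2 + 0\right) = 49 \left(-2\right) = -98$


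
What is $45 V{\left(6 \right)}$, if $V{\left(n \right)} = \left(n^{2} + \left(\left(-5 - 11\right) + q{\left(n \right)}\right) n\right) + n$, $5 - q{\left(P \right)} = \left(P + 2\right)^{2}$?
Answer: $-18360$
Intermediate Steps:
$q{\left(P \right)} = 5 - \left(2 + P\right)^{2}$ ($q{\left(P \right)} = 5 - \left(P + 2\right)^{2} = 5 - \left(2 + P\right)^{2}$)
$V{\left(n \right)} = n + n^{2} + n \left(-11 - \left(2 + n\right)^{2}\right)$ ($V{\left(n \right)} = \left(n^{2} + \left(\left(-5 - 11\right) - \left(-5 + \left(2 + n\right)^{2}\right)\right) n\right) + n = \left(n^{2} + \left(-16 - \left(-5 + \left(2 + n\right)^{2}\right)\right) n\right) + n = \left(n^{2} + \left(-11 - \left(2 + n\right)^{2}\right) n\right) + n = \left(n^{2} + n \left(-11 - \left(2 + n\right)^{2}\right)\right) + n = n + n^{2} + n \left(-11 - \left(2 + n\right)^{2}\right)$)
$45 V{\left(6 \right)} = 45 \left(\left(-1\right) 6 \left(10 + \left(2 + 6\right)^{2} - 6\right)\right) = 45 \left(\left(-1\right) 6 \left(10 + 8^{2} - 6\right)\right) = 45 \left(\left(-1\right) 6 \left(10 + 64 - 6\right)\right) = 45 \left(\left(-1\right) 6 \cdot 68\right) = 45 \left(-408\right) = -18360$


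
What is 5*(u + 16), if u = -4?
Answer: 60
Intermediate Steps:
5*(u + 16) = 5*(-4 + 16) = 5*12 = 60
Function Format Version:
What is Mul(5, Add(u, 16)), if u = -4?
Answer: 60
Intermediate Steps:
Mul(5, Add(u, 16)) = Mul(5, Add(-4, 16)) = Mul(5, 12) = 60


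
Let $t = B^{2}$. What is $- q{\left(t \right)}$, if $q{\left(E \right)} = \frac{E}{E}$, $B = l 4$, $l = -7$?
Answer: $-1$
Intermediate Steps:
$B = -28$ ($B = \left(-7\right) 4 = -28$)
$t = 784$ ($t = \left(-28\right)^{2} = 784$)
$q{\left(E \right)} = 1$
$- q{\left(t \right)} = \left(-1\right) 1 = -1$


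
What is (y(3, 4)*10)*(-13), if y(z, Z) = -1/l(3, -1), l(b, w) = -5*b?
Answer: -26/3 ≈ -8.6667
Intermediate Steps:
y(z, Z) = 1/15 (y(z, Z) = -1/((-5*3)) = -1/(-15) = -1*(-1/15) = 1/15)
(y(3, 4)*10)*(-13) = ((1/15)*10)*(-13) = (2/3)*(-13) = -26/3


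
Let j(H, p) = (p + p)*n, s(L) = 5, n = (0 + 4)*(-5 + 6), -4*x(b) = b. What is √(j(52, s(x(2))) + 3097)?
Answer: √3137 ≈ 56.009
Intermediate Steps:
x(b) = -b/4
n = 4 (n = 4*1 = 4)
j(H, p) = 8*p (j(H, p) = (p + p)*4 = (2*p)*4 = 8*p)
√(j(52, s(x(2))) + 3097) = √(8*5 + 3097) = √(40 + 3097) = √3137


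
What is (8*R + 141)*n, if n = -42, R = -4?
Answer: -4578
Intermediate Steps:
(8*R + 141)*n = (8*(-4) + 141)*(-42) = (-32 + 141)*(-42) = 109*(-42) = -4578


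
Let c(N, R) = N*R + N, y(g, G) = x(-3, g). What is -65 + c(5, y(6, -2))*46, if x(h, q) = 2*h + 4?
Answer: -295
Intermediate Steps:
x(h, q) = 4 + 2*h
y(g, G) = -2 (y(g, G) = 4 + 2*(-3) = 4 - 6 = -2)
c(N, R) = N + N*R
-65 + c(5, y(6, -2))*46 = -65 + (5*(1 - 2))*46 = -65 + (5*(-1))*46 = -65 - 5*46 = -65 - 230 = -295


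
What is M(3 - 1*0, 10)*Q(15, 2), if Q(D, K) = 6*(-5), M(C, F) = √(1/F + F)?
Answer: -3*√1010 ≈ -95.342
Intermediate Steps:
M(C, F) = √(F + 1/F)
Q(D, K) = -30
M(3 - 1*0, 10)*Q(15, 2) = √(10 + 1/10)*(-30) = √(10 + ⅒)*(-30) = √(101/10)*(-30) = (√1010/10)*(-30) = -3*√1010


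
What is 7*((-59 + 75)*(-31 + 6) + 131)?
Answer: -1883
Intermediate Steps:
7*((-59 + 75)*(-31 + 6) + 131) = 7*(16*(-25) + 131) = 7*(-400 + 131) = 7*(-269) = -1883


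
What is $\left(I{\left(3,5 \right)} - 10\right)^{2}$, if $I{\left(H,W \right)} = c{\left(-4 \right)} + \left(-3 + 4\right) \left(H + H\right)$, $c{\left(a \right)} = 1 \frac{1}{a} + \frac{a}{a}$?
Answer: $\frac{169}{16} \approx 10.563$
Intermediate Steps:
$c{\left(a \right)} = 1 + \frac{1}{a}$ ($c{\left(a \right)} = \frac{1}{a} + 1 = 1 + \frac{1}{a}$)
$I{\left(H,W \right)} = \frac{3}{4} + 2 H$ ($I{\left(H,W \right)} = \frac{1 - 4}{-4} + \left(-3 + 4\right) \left(H + H\right) = \left(- \frac{1}{4}\right) \left(-3\right) + 1 \cdot 2 H = \frac{3}{4} + 2 H$)
$\left(I{\left(3,5 \right)} - 10\right)^{2} = \left(\left(\frac{3}{4} + 2 \cdot 3\right) - 10\right)^{2} = \left(\left(\frac{3}{4} + 6\right) - 10\right)^{2} = \left(\frac{27}{4} - 10\right)^{2} = \left(- \frac{13}{4}\right)^{2} = \frac{169}{16}$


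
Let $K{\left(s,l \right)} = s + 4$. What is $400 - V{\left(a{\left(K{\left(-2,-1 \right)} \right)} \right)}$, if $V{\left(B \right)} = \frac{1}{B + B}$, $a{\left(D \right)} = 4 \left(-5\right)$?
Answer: $\frac{16001}{40} \approx 400.02$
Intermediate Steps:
$K{\left(s,l \right)} = 4 + s$
$a{\left(D \right)} = -20$
$V{\left(B \right)} = \frac{1}{2 B}$
$400 - V{\left(a{\left(K{\left(-2,-1 \right)} \right)} \right)} = 400 - \frac{1}{2 \left(-20\right)} = 400 - \frac{1}{2} \left(- \frac{1}{20}\right) = 400 - - \frac{1}{40} = 400 + \frac{1}{40} = \frac{16001}{40}$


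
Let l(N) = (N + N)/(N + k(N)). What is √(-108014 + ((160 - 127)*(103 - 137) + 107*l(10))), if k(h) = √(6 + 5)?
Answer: 2*√(-272305 - 27284*√11)/√(10 + √11) ≈ 330.11*I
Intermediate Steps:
k(h) = √11
l(N) = 2*N/(N + √11) (l(N) = (N + N)/(N + √11) = (2*N)/(N + √11) = 2*N/(N + √11))
√(-108014 + ((160 - 127)*(103 - 137) + 107*l(10))) = √(-108014 + ((160 - 127)*(103 - 137) + 107*(2*10/(10 + √11)))) = √(-108014 + (33*(-34) + 107*(20/(10 + √11)))) = √(-108014 + (-1122 + 2140/(10 + √11))) = √(-109136 + 2140/(10 + √11))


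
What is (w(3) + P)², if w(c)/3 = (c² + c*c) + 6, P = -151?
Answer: 6241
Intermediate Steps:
w(c) = 18 + 6*c² (w(c) = 3*((c² + c*c) + 6) = 3*((c² + c²) + 6) = 3*(2*c² + 6) = 3*(6 + 2*c²) = 18 + 6*c²)
(w(3) + P)² = ((18 + 6*3²) - 151)² = ((18 + 6*9) - 151)² = ((18 + 54) - 151)² = (72 - 151)² = (-79)² = 6241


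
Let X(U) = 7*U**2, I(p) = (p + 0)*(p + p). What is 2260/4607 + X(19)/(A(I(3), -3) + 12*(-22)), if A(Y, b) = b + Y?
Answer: -11079149/1147143 ≈ -9.6580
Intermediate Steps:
I(p) = 2*p**2 (I(p) = p*(2*p) = 2*p**2)
A(Y, b) = Y + b
2260/4607 + X(19)/(A(I(3), -3) + 12*(-22)) = 2260/4607 + (7*19**2)/((2*3**2 - 3) + 12*(-22)) = 2260*(1/4607) + (7*361)/((2*9 - 3) - 264) = 2260/4607 + 2527/((18 - 3) - 264) = 2260/4607 + 2527/(15 - 264) = 2260/4607 + 2527/(-249) = 2260/4607 + 2527*(-1/249) = 2260/4607 - 2527/249 = -11079149/1147143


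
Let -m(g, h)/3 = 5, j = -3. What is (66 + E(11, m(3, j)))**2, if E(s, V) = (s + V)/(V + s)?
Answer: 4489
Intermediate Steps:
m(g, h) = -15 (m(g, h) = -3*5 = -15)
E(s, V) = 1 (E(s, V) = (V + s)/(V + s) = 1)
(66 + E(11, m(3, j)))**2 = (66 + 1)**2 = 67**2 = 4489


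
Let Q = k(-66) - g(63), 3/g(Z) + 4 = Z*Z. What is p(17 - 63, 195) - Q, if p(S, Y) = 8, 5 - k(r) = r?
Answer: -249792/3965 ≈ -62.999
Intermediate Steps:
k(r) = 5 - r
g(Z) = 3/(-4 + Z²) (g(Z) = 3/(-4 + Z*Z) = 3/(-4 + Z²))
Q = 281512/3965 (Q = (5 - 1*(-66)) - 3/(-4 + 63²) = (5 + 66) - 3/(-4 + 3969) = 71 - 3/3965 = 281512/3965 ≈ 70.999)
p(17 - 63, 195) - Q = 8 - 1*281512/3965 = 8 - 281512/3965 = -249792/3965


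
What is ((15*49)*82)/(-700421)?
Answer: -60270/700421 ≈ -0.086048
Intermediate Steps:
((15*49)*82)/(-700421) = (735*82)*(-1/700421) = 60270*(-1/700421) = -60270/700421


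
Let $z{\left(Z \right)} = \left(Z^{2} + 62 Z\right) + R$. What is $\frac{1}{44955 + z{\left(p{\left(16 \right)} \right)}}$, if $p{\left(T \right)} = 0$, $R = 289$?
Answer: $\frac{1}{45244} \approx 2.2102 \cdot 10^{-5}$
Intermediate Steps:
$z{\left(Z \right)} = 289 + Z^{2} + 62 Z$ ($z{\left(Z \right)} = \left(Z^{2} + 62 Z\right) + 289 = 289 + Z^{2} + 62 Z$)
$\frac{1}{44955 + z{\left(p{\left(16 \right)} \right)}} = \frac{1}{44955 + \left(289 + 0^{2} + 62 \cdot 0\right)} = \frac{1}{44955 + \left(289 + 0 + 0\right)} = \frac{1}{44955 + 289} = \frac{1}{45244}$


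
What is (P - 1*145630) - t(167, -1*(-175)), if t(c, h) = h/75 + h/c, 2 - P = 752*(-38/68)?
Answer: -1236763330/8517 ≈ -1.4521e+5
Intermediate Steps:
P = 7178/17 (P = 2 - 752*(-38/68) = 2 - 752*(-38*1/68) = 2 - 752*(-19)/34 = 2 - 1*(-7144/17) = 2 + 7144/17 = 7178/17 ≈ 422.24)
t(c, h) = h/75 + h/c (t(c, h) = h*(1/75) + h/c = h/75 + h/c)
(P - 1*145630) - t(167, -1*(-175)) = (7178/17 - 1*145630) - ((-1*(-175))/75 - 1*(-175)/167) = (7178/17 - 145630) - ((1/75)*175 + 175*(1/167)) = -2468532/17 - (7/3 + 175/167) = -2468532/17 - 1*1694/501 = -2468532/17 - 1694/501 = -1236763330/8517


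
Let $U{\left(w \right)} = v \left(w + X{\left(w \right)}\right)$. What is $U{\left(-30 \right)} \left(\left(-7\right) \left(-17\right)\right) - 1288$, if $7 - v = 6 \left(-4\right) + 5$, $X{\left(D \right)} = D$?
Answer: $-186928$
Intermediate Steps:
$v = 26$ ($v = 7 - \left(6 \left(-4\right) + 5\right) = 7 - \left(-24 + 5\right) = 7 - -19 = 7 + 19 = 26$)
$U{\left(w \right)} = 52 w$ ($U{\left(w \right)} = 26 \left(w + w\right) = 26 \cdot 2 w = 52 w$)
$U{\left(-30 \right)} \left(\left(-7\right) \left(-17\right)\right) - 1288 = 52 \left(-30\right) \left(\left(-7\right) \left(-17\right)\right) - 1288 = \left(-1560\right) 119 - 1288 = -185640 - 1288 = -186928$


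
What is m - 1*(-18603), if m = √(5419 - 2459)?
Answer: 18603 + 4*√185 ≈ 18657.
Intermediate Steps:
m = 4*√185 (m = √2960 = 4*√185 ≈ 54.406)
m - 1*(-18603) = 4*√185 - 1*(-18603) = 4*√185 + 18603 = 18603 + 4*√185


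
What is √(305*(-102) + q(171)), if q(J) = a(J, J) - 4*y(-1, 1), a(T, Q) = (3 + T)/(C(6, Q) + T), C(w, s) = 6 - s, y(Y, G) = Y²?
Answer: I*√31085 ≈ 176.31*I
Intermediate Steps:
a(T, Q) = (3 + T)/(6 + T - Q) (a(T, Q) = (3 + T)/((6 - Q) + T) = (3 + T)/(6 + T - Q))
q(J) = -7/2 + J/6 (q(J) = (3 + J)/(6 + J - J) - 4*(-1)² = (3 + J)/6 - 4*1 = (3 + J)/6 - 4 = (½ + J/6) - 4 = -7/2 + J/6)
√(305*(-102) + q(171)) = √(305*(-102) + (-7/2 + (⅙)*171)) = √(-31110 + (-7/2 + 57/2)) = √(-31110 + 25) = √(-31085) = I*√31085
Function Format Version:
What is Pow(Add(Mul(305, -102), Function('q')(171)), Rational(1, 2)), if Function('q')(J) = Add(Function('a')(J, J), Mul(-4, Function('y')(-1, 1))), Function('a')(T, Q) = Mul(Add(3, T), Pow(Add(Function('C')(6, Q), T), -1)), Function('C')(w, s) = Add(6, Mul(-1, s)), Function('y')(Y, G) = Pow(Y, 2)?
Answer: Mul(I, Pow(31085, Rational(1, 2))) ≈ Mul(176.31, I)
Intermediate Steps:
Function('a')(T, Q) = Mul(Pow(Add(6, T, Mul(-1, Q)), -1), Add(3, T)) (Function('a')(T, Q) = Mul(Add(3, T), Pow(Add(Add(6, Mul(-1, Q)), T), -1)) = Mul(Add(3, T), Pow(Add(6, T, Mul(-1, Q)), -1)) = Mul(Pow(Add(6, T, Mul(-1, Q)), -1), Add(3, T)))
Function('q')(J) = Add(Rational(-7, 2), Mul(Rational(1, 6), J)) (Function('q')(J) = Add(Mul(Pow(Add(6, J, Mul(-1, J)), -1), Add(3, J)), Mul(-4, Pow(-1, 2))) = Add(Mul(Pow(6, -1), Add(3, J)), Mul(-4, 1)) = Add(Mul(Rational(1, 6), Add(3, J)), -4) = Add(Add(Rational(1, 2), Mul(Rational(1, 6), J)), -4) = Add(Rational(-7, 2), Mul(Rational(1, 6), J)))
Pow(Add(Mul(305, -102), Function('q')(171)), Rational(1, 2)) = Pow(Add(Mul(305, -102), Add(Rational(-7, 2), Mul(Rational(1, 6), 171))), Rational(1, 2)) = Pow(Add(-31110, Add(Rational(-7, 2), Rational(57, 2))), Rational(1, 2)) = Pow(Add(-31110, 25), Rational(1, 2)) = Pow(-31085, Rational(1, 2)) = Mul(I, Pow(31085, Rational(1, 2)))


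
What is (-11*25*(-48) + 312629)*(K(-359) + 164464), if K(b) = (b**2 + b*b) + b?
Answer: 137456502743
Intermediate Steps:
K(b) = b + 2*b**2 (K(b) = (b**2 + b**2) + b = 2*b**2 + b = b + 2*b**2)
(-11*25*(-48) + 312629)*(K(-359) + 164464) = (-11*25*(-48) + 312629)*(-359*(1 + 2*(-359)) + 164464) = (-275*(-48) + 312629)*(-359*(1 - 718) + 164464) = (13200 + 312629)*(-359*(-717) + 164464) = 325829*(257403 + 164464) = 325829*421867 = 137456502743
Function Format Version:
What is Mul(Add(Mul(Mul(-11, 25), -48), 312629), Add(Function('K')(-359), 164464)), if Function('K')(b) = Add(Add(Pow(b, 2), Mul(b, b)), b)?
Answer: 137456502743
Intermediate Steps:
Function('K')(b) = Add(b, Mul(2, Pow(b, 2))) (Function('K')(b) = Add(Add(Pow(b, 2), Pow(b, 2)), b) = Add(Mul(2, Pow(b, 2)), b) = Add(b, Mul(2, Pow(b, 2))))
Mul(Add(Mul(Mul(-11, 25), -48), 312629), Add(Function('K')(-359), 164464)) = Mul(Add(Mul(Mul(-11, 25), -48), 312629), Add(Mul(-359, Add(1, Mul(2, -359))), 164464)) = Mul(Add(Mul(-275, -48), 312629), Add(Mul(-359, Add(1, -718)), 164464)) = Mul(Add(13200, 312629), Add(Mul(-359, -717), 164464)) = Mul(325829, Add(257403, 164464)) = Mul(325829, 421867) = 137456502743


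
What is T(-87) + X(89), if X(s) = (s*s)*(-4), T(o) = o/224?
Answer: -7097303/224 ≈ -31684.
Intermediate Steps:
T(o) = o/224 (T(o) = o*(1/224) = o/224)
X(s) = -4*s² (X(s) = s²*(-4) = -4*s²)
T(-87) + X(89) = (1/224)*(-87) - 4*89² = -87/224 - 4*7921 = -87/224 - 31684 = -7097303/224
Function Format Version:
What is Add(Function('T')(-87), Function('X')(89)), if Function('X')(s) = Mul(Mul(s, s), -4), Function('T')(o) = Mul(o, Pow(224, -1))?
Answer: Rational(-7097303, 224) ≈ -31684.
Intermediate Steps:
Function('T')(o) = Mul(Rational(1, 224), o) (Function('T')(o) = Mul(o, Rational(1, 224)) = Mul(Rational(1, 224), o))
Function('X')(s) = Mul(-4, Pow(s, 2)) (Function('X')(s) = Mul(Pow(s, 2), -4) = Mul(-4, Pow(s, 2)))
Add(Function('T')(-87), Function('X')(89)) = Add(Mul(Rational(1, 224), -87), Mul(-4, Pow(89, 2))) = Add(Rational(-87, 224), Mul(-4, 7921)) = Add(Rational(-87, 224), -31684) = Rational(-7097303, 224)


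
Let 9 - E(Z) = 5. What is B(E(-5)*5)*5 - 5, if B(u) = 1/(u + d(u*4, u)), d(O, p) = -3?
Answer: -80/17 ≈ -4.7059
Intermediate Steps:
E(Z) = 4 (E(Z) = 9 - 1*5 = 9 - 5 = 4)
B(u) = 1/(-3 + u) (B(u) = 1/(u - 3) = 1/(-3 + u))
B(E(-5)*5)*5 - 5 = 5/(-3 + 4*5) - 5 = 5/(-3 + 20) - 5 = 5/17 - 5 = -80/17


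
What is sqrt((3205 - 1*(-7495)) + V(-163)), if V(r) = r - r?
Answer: 10*sqrt(107) ≈ 103.44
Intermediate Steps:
V(r) = 0
sqrt((3205 - 1*(-7495)) + V(-163)) = sqrt((3205 - 1*(-7495)) + 0) = sqrt((3205 + 7495) + 0) = sqrt(10700 + 0) = sqrt(10700) = 10*sqrt(107)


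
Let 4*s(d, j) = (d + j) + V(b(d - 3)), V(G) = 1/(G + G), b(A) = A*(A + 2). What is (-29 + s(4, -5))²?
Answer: 491401/576 ≈ 853.13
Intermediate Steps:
b(A) = A*(2 + A)
V(G) = 1/(2*G)
s(d, j) = d/4 + j/4 + 1/(8*(-1 + d)*(-3 + d)) (s(d, j) = ((d + j) + 1/(2*(((d - 3)*(2 + (d - 3))))))/4 = ((d + j) + 1/(2*(((-3 + d)*(2 + (-3 + d))))))/4 = ((d + j) + 1/(2*(((-3 + d)*(-1 + d)))))/4 = ((d + j) + 1/(2*(((-1 + d)*(-3 + d)))))/4 = ((d + j) + (1/((-1 + d)*(-3 + d)))/2)/4 = ((d + j) + 1/(2*(-1 + d)*(-3 + d)))/4 = (d + j + 1/(2*(-1 + d)*(-3 + d)))/4 = d/4 + j/4 + 1/(8*(-1 + d)*(-3 + d)))
(-29 + s(4, -5))² = (-29 + (1 + 2*(-1 + 4)*(-3 + 4)*(4 - 5))/(8*(-1 + 4)*(-3 + 4)))² = (-29 + (⅛)*(1 + 2*3*1*(-1))/(3*1))² = (-29 + (⅛)*(⅓)*1*(1 - 6))² = (-29 + (⅛)*(⅓)*1*(-5))² = (-29 - 5/24)² = (-701/24)² = 491401/576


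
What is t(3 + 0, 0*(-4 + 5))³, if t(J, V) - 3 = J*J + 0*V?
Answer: 1728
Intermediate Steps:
t(J, V) = 3 + J² (t(J, V) = 3 + (J*J + 0*V) = 3 + (J² + 0) = 3 + J²)
t(3 + 0, 0*(-4 + 5))³ = (3 + (3 + 0)²)³ = (3 + 3²)³ = (3 + 9)³ = 12³ = 1728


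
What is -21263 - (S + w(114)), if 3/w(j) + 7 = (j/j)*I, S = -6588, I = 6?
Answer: -14672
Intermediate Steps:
w(j) = -3 (w(j) = 3/(-7 + (j/j)*6) = 3/(-7 + 1*6) = 3/(-7 + 6) = 3/(-1) = 3*(-1) = -3)
-21263 - (S + w(114)) = -21263 - (-6588 - 3) = -21263 - 1*(-6591) = -21263 + 6591 = -14672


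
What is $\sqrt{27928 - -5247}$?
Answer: $5 \sqrt{1327} \approx 182.14$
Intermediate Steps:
$\sqrt{27928 - -5247} = \sqrt{27928 + \left(\left(-44 + 53\right) + 5238\right)} = \sqrt{27928 + \left(9 + 5238\right)} = \sqrt{27928 + 5247} = \sqrt{33175} = 5 \sqrt{1327}$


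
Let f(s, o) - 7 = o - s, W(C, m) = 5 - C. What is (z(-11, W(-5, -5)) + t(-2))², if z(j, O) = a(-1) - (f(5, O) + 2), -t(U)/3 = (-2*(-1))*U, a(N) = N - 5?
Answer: 64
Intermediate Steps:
f(s, o) = 7 + o - s (f(s, o) = 7 + (o - s) = 7 + o - s)
a(N) = -5 + N
t(U) = -6*U (t(U) = -3*(-2*(-1))*U = -6*U)
z(j, O) = -10 - O (z(j, O) = (-5 - 1) - ((7 + O - 1*5) + 2) = -6 - ((7 + O - 5) + 2) = -6 - ((2 + O) + 2) = -6 - (4 + O) = -6 + (-4 - O) = -10 - O)
(z(-11, W(-5, -5)) + t(-2))² = ((-10 - (5 - 1*(-5))) - 6*(-2))² = ((-10 - (5 + 5)) + 12)² = ((-10 - 1*10) + 12)² = ((-10 - 10) + 12)² = (-20 + 12)² = (-8)² = 64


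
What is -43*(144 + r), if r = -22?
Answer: -5246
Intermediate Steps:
-43*(144 + r) = -43*(144 - 22) = -43*122 = -5246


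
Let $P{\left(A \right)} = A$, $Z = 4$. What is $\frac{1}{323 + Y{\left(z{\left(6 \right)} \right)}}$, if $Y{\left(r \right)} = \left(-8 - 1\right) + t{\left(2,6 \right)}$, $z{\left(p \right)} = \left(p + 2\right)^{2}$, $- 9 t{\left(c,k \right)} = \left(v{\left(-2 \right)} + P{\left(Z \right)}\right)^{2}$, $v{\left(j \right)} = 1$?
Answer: $\frac{9}{2801} \approx 0.0032131$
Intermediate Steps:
$t{\left(c,k \right)} = - \frac{25}{9}$ ($t{\left(c,k \right)} = - \frac{\left(1 + 4\right)^{2}}{9} = - \frac{5^{2}}{9} = \left(- \frac{1}{9}\right) 25 = - \frac{25}{9}$)
$z{\left(p \right)} = \left(2 + p\right)^{2}$
$Y{\left(r \right)} = - \frac{106}{9}$ ($Y{\left(r \right)} = \left(-8 - 1\right) - \frac{25}{9} = -9 - \frac{25}{9} = - \frac{106}{9}$)
$\frac{1}{323 + Y{\left(z{\left(6 \right)} \right)}} = \frac{1}{323 - \frac{106}{9}} = \frac{1}{\frac{2801}{9}} = \frac{9}{2801}$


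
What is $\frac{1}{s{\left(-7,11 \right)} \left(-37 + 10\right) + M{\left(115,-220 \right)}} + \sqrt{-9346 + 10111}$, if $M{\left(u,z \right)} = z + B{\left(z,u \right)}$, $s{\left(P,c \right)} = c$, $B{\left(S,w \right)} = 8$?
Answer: $- \frac{1}{509} + 3 \sqrt{85} \approx 27.657$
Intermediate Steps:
$M{\left(u,z \right)} = 8 + z$ ($M{\left(u,z \right)} = z + 8 = 8 + z$)
$\frac{1}{s{\left(-7,11 \right)} \left(-37 + 10\right) + M{\left(115,-220 \right)}} + \sqrt{-9346 + 10111} = \frac{1}{11 \left(-37 + 10\right) + \left(8 - 220\right)} + \sqrt{-9346 + 10111} = \frac{1}{11 \left(-27\right) - 212} + \sqrt{765} = \frac{1}{-297 - 212} + 3 \sqrt{85} = \frac{1}{-509} + 3 \sqrt{85} = - \frac{1}{509} + 3 \sqrt{85}$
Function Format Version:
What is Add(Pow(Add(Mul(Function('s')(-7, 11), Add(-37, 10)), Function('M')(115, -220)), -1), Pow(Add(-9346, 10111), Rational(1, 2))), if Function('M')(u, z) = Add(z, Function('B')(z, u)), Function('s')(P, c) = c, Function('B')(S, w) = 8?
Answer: Add(Rational(-1, 509), Mul(3, Pow(85, Rational(1, 2)))) ≈ 27.657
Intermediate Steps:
Function('M')(u, z) = Add(8, z) (Function('M')(u, z) = Add(z, 8) = Add(8, z))
Add(Pow(Add(Mul(Function('s')(-7, 11), Add(-37, 10)), Function('M')(115, -220)), -1), Pow(Add(-9346, 10111), Rational(1, 2))) = Add(Pow(Add(Mul(11, Add(-37, 10)), Add(8, -220)), -1), Pow(Add(-9346, 10111), Rational(1, 2))) = Add(Pow(Add(Mul(11, -27), -212), -1), Pow(765, Rational(1, 2))) = Add(Pow(Add(-297, -212), -1), Mul(3, Pow(85, Rational(1, 2)))) = Add(Pow(-509, -1), Mul(3, Pow(85, Rational(1, 2)))) = Add(Rational(-1, 509), Mul(3, Pow(85, Rational(1, 2))))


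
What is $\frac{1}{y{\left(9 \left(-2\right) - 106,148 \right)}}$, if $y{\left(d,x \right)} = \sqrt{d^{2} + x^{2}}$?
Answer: $\frac{\sqrt{2330}}{9320} \approx 0.0051792$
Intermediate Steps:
$\frac{1}{y{\left(9 \left(-2\right) - 106,148 \right)}} = \frac{1}{\sqrt{\left(9 \left(-2\right) - 106\right)^{2} + 148^{2}}} = \frac{1}{\sqrt{\left(-18 - 106\right)^{2} + 21904}} = \frac{1}{\sqrt{\left(-124\right)^{2} + 21904}} = \frac{1}{\sqrt{15376 + 21904}} = \frac{1}{\sqrt{37280}} = \frac{1}{4 \sqrt{2330}} = \frac{\sqrt{2330}}{9320}$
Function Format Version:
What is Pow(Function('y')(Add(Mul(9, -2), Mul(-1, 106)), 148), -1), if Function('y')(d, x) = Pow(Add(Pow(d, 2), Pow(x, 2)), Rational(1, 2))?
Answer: Mul(Rational(1, 9320), Pow(2330, Rational(1, 2))) ≈ 0.0051792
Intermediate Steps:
Pow(Function('y')(Add(Mul(9, -2), Mul(-1, 106)), 148), -1) = Pow(Pow(Add(Pow(Add(Mul(9, -2), Mul(-1, 106)), 2), Pow(148, 2)), Rational(1, 2)), -1) = Pow(Pow(Add(Pow(Add(-18, -106), 2), 21904), Rational(1, 2)), -1) = Pow(Pow(Add(Pow(-124, 2), 21904), Rational(1, 2)), -1) = Pow(Pow(Add(15376, 21904), Rational(1, 2)), -1) = Pow(Pow(37280, Rational(1, 2)), -1) = Pow(Mul(4, Pow(2330, Rational(1, 2))), -1) = Mul(Rational(1, 9320), Pow(2330, Rational(1, 2)))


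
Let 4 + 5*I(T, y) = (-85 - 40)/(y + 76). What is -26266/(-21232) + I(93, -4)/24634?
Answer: 14557776439/11768154480 ≈ 1.2370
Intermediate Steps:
I(T, y) = -⅘ - 25/(76 + y) (I(T, y) = -⅘ + ((-85 - 40)/(y + 76))/5 = -⅘ + (-125/(76 + y))/5 = -⅘ - 25/(76 + y))
-26266/(-21232) + I(93, -4)/24634 = -26266/(-21232) + ((-429 - 4*(-4))/(5*(76 - 4)))/24634 = -26266*(-1/21232) + ((⅕)*(-429 + 16)/72)*(1/24634) = 13133/10616 + ((⅕)*(1/72)*(-413))*(1/24634) = 13133/10616 - 413/360*1/24634 = 13133/10616 - 413/8868240 = 14557776439/11768154480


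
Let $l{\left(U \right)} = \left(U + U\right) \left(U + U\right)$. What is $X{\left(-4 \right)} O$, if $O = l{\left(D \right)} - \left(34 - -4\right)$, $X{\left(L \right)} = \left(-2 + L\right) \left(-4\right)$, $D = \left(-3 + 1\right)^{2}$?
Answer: $624$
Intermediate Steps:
$D = 4$ ($D = \left(-2\right)^{2} = 4$)
$X{\left(L \right)} = 8 - 4 L$
$l{\left(U \right)} = 4 U^{2}$ ($l{\left(U \right)} = 2 U 2 U = 4 U^{2}$)
$O = 26$ ($O = 4 \cdot 4^{2} - \left(34 - -4\right) = 4 \cdot 16 - \left(34 + 4\right) = 64 - 38 = 26$)
$X{\left(-4 \right)} O = \left(8 - -16\right) 26 = \left(8 + 16\right) 26 = 24 \cdot 26 = 624$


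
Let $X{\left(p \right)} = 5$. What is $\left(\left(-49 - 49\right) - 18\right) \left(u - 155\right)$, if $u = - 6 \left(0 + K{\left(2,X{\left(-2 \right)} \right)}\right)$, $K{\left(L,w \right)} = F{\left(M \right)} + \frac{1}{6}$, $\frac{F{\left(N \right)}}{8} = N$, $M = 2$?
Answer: $29232$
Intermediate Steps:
$F{\left(N \right)} = 8 N$
$K{\left(L,w \right)} = \frac{97}{6}$ ($K{\left(L,w \right)} = 8 \cdot 2 + \frac{1}{6} = 16 + \frac{1}{6} = \frac{97}{6}$)
$u = -97$ ($u = - 6 \left(0 + \frac{97}{6}\right) = \left(-6\right) \frac{97}{6} = -97$)
$\left(\left(-49 - 49\right) - 18\right) \left(u - 155\right) = \left(\left(-49 - 49\right) - 18\right) \left(-97 - 155\right) = \left(-98 - 18\right) \left(-252\right) = \left(-116\right) \left(-252\right) = 29232$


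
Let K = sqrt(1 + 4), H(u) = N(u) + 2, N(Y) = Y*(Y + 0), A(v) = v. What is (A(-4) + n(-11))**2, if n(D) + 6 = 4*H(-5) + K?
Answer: (98 + sqrt(5))**2 ≈ 10047.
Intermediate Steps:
N(Y) = Y**2 (N(Y) = Y*Y = Y**2)
H(u) = 2 + u**2 (H(u) = u**2 + 2 = 2 + u**2)
K = sqrt(5) ≈ 2.2361
n(D) = 102 + sqrt(5) (n(D) = -6 + (4*(2 + (-5)**2) + sqrt(5)) = -6 + (4*(2 + 25) + sqrt(5)) = -6 + (4*27 + sqrt(5)) = -6 + (108 + sqrt(5)) = 102 + sqrt(5))
(A(-4) + n(-11))**2 = (-4 + (102 + sqrt(5)))**2 = (98 + sqrt(5))**2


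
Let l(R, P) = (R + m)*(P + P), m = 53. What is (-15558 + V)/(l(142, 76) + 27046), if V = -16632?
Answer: -16095/28343 ≈ -0.56787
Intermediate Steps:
l(R, P) = 2*P*(53 + R) (l(R, P) = (R + 53)*(P + P) = (53 + R)*(2*P) = 2*P*(53 + R))
(-15558 + V)/(l(142, 76) + 27046) = (-15558 - 16632)/(2*76*(53 + 142) + 27046) = -32190/(2*76*195 + 27046) = -32190/(29640 + 27046) = -32190/56686 = -32190*1/56686 = -16095/28343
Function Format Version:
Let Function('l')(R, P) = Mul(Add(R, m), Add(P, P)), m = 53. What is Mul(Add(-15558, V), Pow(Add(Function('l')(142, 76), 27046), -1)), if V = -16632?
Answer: Rational(-16095, 28343) ≈ -0.56787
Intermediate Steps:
Function('l')(R, P) = Mul(2, P, Add(53, R)) (Function('l')(R, P) = Mul(Add(R, 53), Add(P, P)) = Mul(Add(53, R), Mul(2, P)) = Mul(2, P, Add(53, R)))
Mul(Add(-15558, V), Pow(Add(Function('l')(142, 76), 27046), -1)) = Mul(Add(-15558, -16632), Pow(Add(Mul(2, 76, Add(53, 142)), 27046), -1)) = Mul(-32190, Pow(Add(Mul(2, 76, 195), 27046), -1)) = Mul(-32190, Pow(Add(29640, 27046), -1)) = Mul(-32190, Pow(56686, -1)) = Mul(-32190, Rational(1, 56686)) = Rational(-16095, 28343)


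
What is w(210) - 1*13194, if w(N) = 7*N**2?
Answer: 295506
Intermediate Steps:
w(210) - 1*13194 = 7*210**2 - 1*13194 = 7*44100 - 13194 = 308700 - 13194 = 295506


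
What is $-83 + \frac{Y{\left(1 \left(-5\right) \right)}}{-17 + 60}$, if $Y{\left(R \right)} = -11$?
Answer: $- \frac{3580}{43} \approx -83.256$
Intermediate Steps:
$-83 + \frac{Y{\left(1 \left(-5\right) \right)}}{-17 + 60} = -83 - \frac{11}{-17 + 60} = -83 - \frac{11}{43} = - \frac{3580}{43}$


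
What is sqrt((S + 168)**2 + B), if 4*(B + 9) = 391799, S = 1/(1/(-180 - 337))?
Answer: 3*sqrt(97663)/2 ≈ 468.77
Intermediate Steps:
S = -517 (S = 1/(1/(-517)) = 1/(-1/517) = -517)
B = 391763/4 (B = -9 + (1/4)*391799 = -9 + 391799/4 = 391763/4 ≈ 97941.)
sqrt((S + 168)**2 + B) = sqrt((-517 + 168)**2 + 391763/4) = sqrt((-349)**2 + 391763/4) = sqrt(121801 + 391763/4) = sqrt(878967/4) = 3*sqrt(97663)/2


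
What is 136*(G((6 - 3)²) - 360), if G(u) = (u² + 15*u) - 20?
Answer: -22304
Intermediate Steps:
G(u) = -20 + u² + 15*u
136*(G((6 - 3)²) - 360) = 136*((-20 + ((6 - 3)²)² + 15*(6 - 3)²) - 360) = 136*((-20 + (3²)² + 15*3²) - 360) = 136*((-20 + 9² + 15*9) - 360) = 136*((-20 + 81 + 135) - 360) = 136*(196 - 360) = 136*(-164) = -22304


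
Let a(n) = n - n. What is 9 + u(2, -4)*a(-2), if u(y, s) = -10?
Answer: 9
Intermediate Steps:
a(n) = 0
9 + u(2, -4)*a(-2) = 9 - 10*0 = 9 + 0 = 9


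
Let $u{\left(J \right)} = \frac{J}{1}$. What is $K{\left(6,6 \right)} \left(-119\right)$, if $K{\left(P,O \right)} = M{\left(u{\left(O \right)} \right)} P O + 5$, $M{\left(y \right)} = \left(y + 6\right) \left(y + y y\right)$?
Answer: $-2159731$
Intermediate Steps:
$u{\left(J \right)} = J$ ($u{\left(J \right)} = J 1 = J$)
$M{\left(y \right)} = \left(6 + y\right) \left(y + y^{2}\right)$
$K{\left(P,O \right)} = 5 + P O^{2} \left(6 + O^{2} + 7 O\right)$ ($K{\left(P,O \right)} = O \left(6 + O^{2} + 7 O\right) P O + 5 = O P \left(6 + O^{2} + 7 O\right) O + 5 = P O^{2} \left(6 + O^{2} + 7 O\right) + 5 = 5 + P O^{2} \left(6 + O^{2} + 7 O\right)$)
$K{\left(6,6 \right)} \left(-119\right) = \left(5 + 6 \cdot 6^{2} \left(6 + 6^{2} + 7 \cdot 6\right)\right) \left(-119\right) = \left(5 + 6 \cdot 36 \left(6 + 36 + 42\right)\right) \left(-119\right) = \left(5 + 6 \cdot 36 \cdot 84\right) \left(-119\right) = \left(5 + 18144\right) \left(-119\right) = 18149 \left(-119\right) = -2159731$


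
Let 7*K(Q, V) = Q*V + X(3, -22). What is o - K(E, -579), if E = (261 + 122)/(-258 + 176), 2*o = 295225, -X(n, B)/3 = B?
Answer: 42251203/287 ≈ 1.4722e+5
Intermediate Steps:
X(n, B) = -3*B
o = 295225/2 (o = (1/2)*295225 = 295225/2 ≈ 1.4761e+5)
E = -383/82 (E = 383/(-82) = 383*(-1/82) = -383/82 ≈ -4.6707)
K(Q, V) = 66/7 + Q*V/7 (K(Q, V) = (Q*V - 3*(-22))/7 = (Q*V + 66)/7 = (66 + Q*V)/7 = 66/7 + Q*V/7)
o - K(E, -579) = 295225/2 - (66/7 + (1/7)*(-383/82)*(-579)) = 295225/2 - (66/7 + 221757/574) = 295225/2 - 1*227169/574 = 295225/2 - 227169/574 = 42251203/287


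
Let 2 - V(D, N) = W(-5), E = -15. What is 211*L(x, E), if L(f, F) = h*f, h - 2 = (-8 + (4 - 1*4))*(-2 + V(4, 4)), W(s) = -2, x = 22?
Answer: -64988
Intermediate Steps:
V(D, N) = 4 (V(D, N) = 2 - 1*(-2) = 2 + 2 = 4)
h = -14 (h = 2 + (-8 + (4 - 1*4))*(-2 + 4) = 2 + (-8 + (4 - 4))*2 = 2 + (-8 + 0)*2 = 2 - 8*2 = 2 - 16 = -14)
L(f, F) = -14*f
211*L(x, E) = 211*(-14*22) = 211*(-308) = -64988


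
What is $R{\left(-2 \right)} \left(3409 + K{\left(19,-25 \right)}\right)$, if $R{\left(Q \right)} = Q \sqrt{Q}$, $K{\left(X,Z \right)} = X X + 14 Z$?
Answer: $- 6840 i \sqrt{2} \approx - 9673.2 i$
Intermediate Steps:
$K{\left(X,Z \right)} = X^{2} + 14 Z$
$R{\left(Q \right)} = Q^{\frac{3}{2}}$
$R{\left(-2 \right)} \left(3409 + K{\left(19,-25 \right)}\right) = \left(-2\right)^{\frac{3}{2}} \left(3409 + \left(19^{2} + 14 \left(-25\right)\right)\right) = - 2 i \sqrt{2} \left(3409 + \left(361 - 350\right)\right) = - 2 i \sqrt{2} \left(3409 + 11\right) = - 2 i \sqrt{2} \cdot 3420 = - 6840 i \sqrt{2}$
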